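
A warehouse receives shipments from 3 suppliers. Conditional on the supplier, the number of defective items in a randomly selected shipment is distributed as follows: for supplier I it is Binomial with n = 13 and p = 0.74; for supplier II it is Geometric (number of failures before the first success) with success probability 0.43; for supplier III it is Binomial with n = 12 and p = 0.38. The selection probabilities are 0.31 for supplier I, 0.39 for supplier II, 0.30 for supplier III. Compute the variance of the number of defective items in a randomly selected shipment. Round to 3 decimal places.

Per component, I: μ=9.62, E[X²]=95.0456; II: μ=1.32558, E[X²]=4.83991; III: μ=4.56, E[X²]=23.6208.
E[X] = 0.31·9.62 + 0.39·1.32558 + 0.3·4.56 = 4.86718.
E[X²] = 0.31·95.0456 + 0.39·4.83991 + 0.3·23.6208 = 38.4379.
Var(X) = E[X²] − (E[X])² = 38.4379 − 23.6894 = 14.7485.

14.749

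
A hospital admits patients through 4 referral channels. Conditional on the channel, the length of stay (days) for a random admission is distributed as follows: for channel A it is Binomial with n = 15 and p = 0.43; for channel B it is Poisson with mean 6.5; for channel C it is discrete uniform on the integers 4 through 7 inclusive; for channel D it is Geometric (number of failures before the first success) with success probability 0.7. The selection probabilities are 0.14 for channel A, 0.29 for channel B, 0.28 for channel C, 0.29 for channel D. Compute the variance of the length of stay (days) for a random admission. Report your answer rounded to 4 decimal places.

9.7045

Per component, A: μ=6.45, E[X²]=45.279; B: μ=6.5, E[X²]=48.75; C: μ=5.5, E[X²]=31.5; D: μ=0.428571, E[X²]=0.795918.
E[X] = 0.14·6.45 + 0.29·6.5 + 0.28·5.5 + 0.29·0.428571 = 4.45229.
E[X²] = 0.14·45.279 + 0.29·48.75 + 0.28·31.5 + 0.29·0.795918 = 29.5274.
Var(X) = E[X²] − (E[X])² = 29.5274 − 19.8228 = 9.70453.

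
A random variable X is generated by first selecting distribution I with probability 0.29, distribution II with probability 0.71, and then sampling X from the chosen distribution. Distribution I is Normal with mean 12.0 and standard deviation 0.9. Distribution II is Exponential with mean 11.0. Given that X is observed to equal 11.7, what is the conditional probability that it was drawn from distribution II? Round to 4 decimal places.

0.1549

Likelihoods f(11.7 | ·): I: 0.419315; II: 0.0313817.
Posterior ∝ prior × likelihood. Numerator for II: 0.71·0.0313817 = 0.022281.
Normalizing constant: 0.29·0.419315 + 0.71·0.0313817 = 0.143882.
P(II | observation) = 0.022281 / 0.143882 = 0.154856.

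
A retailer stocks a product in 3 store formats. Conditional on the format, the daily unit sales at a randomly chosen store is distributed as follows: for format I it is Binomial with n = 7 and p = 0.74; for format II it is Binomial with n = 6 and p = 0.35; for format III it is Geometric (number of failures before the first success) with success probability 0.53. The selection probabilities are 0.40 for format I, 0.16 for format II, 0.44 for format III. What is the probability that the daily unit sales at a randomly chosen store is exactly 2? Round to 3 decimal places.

Conditional on each format, P(X = 2): I: 0.0136631; II: 0.328005; III: 0.117077.
By total probability, P(X = 2) = 0.4·0.0136631 + 0.16·0.328005 + 0.44·0.117077 = 0.10946.

0.109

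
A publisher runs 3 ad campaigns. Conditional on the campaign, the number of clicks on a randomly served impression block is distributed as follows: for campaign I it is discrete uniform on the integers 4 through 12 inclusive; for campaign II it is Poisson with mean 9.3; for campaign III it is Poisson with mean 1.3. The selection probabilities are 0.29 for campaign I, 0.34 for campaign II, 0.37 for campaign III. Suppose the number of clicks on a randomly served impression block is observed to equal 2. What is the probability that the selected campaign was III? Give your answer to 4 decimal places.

Likelihoods P(X=2 | ·): I: 0; II: 0.00395364; III: 0.230289.
Posterior ∝ prior × likelihood. Numerator for III: 0.37·0.230289 = 0.0852071.
Normalizing constant: 0.29·0 + 0.34·0.00395364 + 0.37·0.230289 = 0.0865513.
P(III | observation) = 0.0852071 / 0.0865513 = 0.984469.

0.9845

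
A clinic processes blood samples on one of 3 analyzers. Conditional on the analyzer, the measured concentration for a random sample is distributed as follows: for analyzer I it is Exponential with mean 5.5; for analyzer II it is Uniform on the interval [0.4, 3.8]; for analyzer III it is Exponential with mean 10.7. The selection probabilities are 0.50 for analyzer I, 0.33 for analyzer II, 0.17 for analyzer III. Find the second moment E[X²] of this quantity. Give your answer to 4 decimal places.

70.9498

For each component E[X²] = Var + (mean)², giving I: 60.5; II: 5.37333; III: 228.98.
Overall E[X²] = 0.5·60.5 + 0.33·5.37333 + 0.17·228.98 = 70.9498.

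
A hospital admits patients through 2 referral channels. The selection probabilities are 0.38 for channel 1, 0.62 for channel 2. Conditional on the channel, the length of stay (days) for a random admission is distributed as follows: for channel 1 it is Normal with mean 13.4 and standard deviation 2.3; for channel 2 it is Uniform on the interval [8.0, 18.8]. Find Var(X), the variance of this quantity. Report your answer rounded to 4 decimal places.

8.0366

Per component, 1: μ=13.4, E[X²]=184.85; 2: μ=13.4, E[X²]=189.28.
E[X] = 0.38·13.4 + 0.62·13.4 = 13.4.
E[X²] = 0.38·184.85 + 0.62·189.28 = 187.597.
Var(X) = E[X²] − (E[X])² = 187.597 − 179.56 = 8.0366.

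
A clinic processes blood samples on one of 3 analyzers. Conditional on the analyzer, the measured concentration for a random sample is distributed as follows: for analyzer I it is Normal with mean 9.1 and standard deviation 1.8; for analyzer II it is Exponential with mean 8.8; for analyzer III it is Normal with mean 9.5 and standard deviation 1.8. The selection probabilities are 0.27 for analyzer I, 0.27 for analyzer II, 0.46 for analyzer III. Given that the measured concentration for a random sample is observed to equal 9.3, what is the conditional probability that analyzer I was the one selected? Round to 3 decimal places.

Likelihoods f(9.3 | ·): I: 0.220271; II: 0.0394954; III: 0.220271.
Posterior ∝ prior × likelihood. Numerator for I: 0.27·0.220271 = 0.0594731.
Normalizing constant: 0.27·0.220271 + 0.27·0.0394954 + 0.46·0.220271 = 0.171461.
P(I | observation) = 0.0594731 / 0.171461 = 0.34686.

0.347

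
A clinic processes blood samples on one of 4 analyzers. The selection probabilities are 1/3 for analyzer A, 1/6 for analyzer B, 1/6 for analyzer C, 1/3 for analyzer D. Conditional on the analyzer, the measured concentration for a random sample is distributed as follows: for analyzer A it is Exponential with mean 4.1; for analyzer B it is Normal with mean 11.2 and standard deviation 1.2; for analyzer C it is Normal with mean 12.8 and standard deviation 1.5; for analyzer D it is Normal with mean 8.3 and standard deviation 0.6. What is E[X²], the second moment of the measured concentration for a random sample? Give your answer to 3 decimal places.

83.118

For each component E[X²] = Var + (mean)², giving A: 33.62; B: 126.88; C: 166.09; D: 69.25.
Overall E[X²] = 0.333333·33.62 + 0.166667·126.88 + 0.166667·166.09 + 0.333333·69.25 = 83.1183.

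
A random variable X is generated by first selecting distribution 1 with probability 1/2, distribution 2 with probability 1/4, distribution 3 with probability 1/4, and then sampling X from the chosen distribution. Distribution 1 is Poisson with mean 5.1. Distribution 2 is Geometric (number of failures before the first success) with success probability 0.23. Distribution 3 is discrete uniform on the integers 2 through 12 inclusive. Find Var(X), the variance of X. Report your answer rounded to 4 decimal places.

Per component, 1: μ=5.1, E[X²]=31.11; 2: μ=3.34783, E[X²]=25.7637; 3: μ=7, E[X²]=59.
E[X] = 0.5·5.1 + 0.25·3.34783 + 0.25·7 = 5.13696.
E[X²] = 0.5·31.11 + 0.25·25.7637 + 0.25·59 = 36.7459.
Var(X) = E[X²] − (E[X])² = 36.7459 − 26.3883 = 10.3576.

10.3576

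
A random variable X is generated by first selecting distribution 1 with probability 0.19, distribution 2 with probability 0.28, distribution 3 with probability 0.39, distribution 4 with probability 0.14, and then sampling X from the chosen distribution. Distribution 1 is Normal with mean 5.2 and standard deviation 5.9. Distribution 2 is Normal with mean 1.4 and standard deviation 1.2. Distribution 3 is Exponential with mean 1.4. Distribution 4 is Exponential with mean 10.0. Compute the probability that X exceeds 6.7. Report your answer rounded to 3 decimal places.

Conditional on each component, P(X > 6.7): 1: 0.399656; 2: 5.01173e-06; 3: 0.00834816; 4: 0.511709.
By total probability, P(X > 6.7) = 0.19·0.399656 + 0.28·5.01173e-06 + 0.39·0.00834816 + 0.14·0.511709 = 0.150831.

0.151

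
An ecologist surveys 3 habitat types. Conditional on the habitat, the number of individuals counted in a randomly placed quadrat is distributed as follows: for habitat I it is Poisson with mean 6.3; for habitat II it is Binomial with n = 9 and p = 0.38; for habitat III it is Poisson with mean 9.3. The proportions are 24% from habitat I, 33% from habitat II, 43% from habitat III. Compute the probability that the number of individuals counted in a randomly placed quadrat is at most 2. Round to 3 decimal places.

0.104

Conditional on each habitat, P(X ≤ 2): I: 0.0498465; II: 0.271277; III: 0.00489531.
By total probability, P(X ≤ 2) = 0.24·0.0498465 + 0.33·0.271277 + 0.43·0.00489531 = 0.10359.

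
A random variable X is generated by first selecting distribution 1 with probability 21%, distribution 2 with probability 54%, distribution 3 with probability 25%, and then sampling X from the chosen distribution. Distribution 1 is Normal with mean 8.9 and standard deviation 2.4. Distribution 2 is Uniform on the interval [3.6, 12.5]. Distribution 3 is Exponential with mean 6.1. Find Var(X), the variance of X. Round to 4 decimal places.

15.0834

Per component, 1: μ=8.9, E[X²]=84.97; 2: μ=8.05, E[X²]=71.4033; 3: μ=6.1, E[X²]=74.42.
E[X] = 0.21·8.9 + 0.54·8.05 + 0.25·6.1 = 7.741.
E[X²] = 0.21·84.97 + 0.54·71.4033 + 0.25·74.42 = 75.0065.
Var(X) = E[X²] − (E[X])² = 75.0065 − 59.9231 = 15.0834.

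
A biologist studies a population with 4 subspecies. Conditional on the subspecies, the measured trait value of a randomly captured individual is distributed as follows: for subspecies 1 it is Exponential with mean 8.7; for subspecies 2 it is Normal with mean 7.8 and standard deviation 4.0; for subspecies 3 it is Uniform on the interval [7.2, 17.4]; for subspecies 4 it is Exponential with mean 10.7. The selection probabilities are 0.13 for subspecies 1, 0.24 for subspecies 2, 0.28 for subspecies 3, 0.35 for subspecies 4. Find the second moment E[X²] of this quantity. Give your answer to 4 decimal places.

163.0528

For each component E[X²] = Var + (mean)², giving 1: 151.38; 2: 76.84; 3: 159.96; 4: 228.98.
Overall E[X²] = 0.13·151.38 + 0.24·76.84 + 0.28·159.96 + 0.35·228.98 = 163.053.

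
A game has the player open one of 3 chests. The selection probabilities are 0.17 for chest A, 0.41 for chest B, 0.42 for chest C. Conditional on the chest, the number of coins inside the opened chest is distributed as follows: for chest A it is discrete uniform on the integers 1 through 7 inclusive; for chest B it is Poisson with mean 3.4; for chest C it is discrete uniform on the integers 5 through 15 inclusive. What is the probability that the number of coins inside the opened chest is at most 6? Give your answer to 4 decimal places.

0.6084

Conditional on each chest, P(X ≤ 6): A: 0.857143; B: 0.942147; C: 0.181818.
By total probability, P(X ≤ 6) = 0.17·0.857143 + 0.41·0.942147 + 0.42·0.181818 = 0.608358.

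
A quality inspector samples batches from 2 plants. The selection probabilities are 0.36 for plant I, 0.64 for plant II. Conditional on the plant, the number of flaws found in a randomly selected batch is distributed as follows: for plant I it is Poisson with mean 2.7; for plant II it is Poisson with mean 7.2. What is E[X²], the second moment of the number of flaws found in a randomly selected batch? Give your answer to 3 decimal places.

41.382

For each component E[X²] = Var + (mean)², giving I: 9.99; II: 59.04.
Overall E[X²] = 0.36·9.99 + 0.64·59.04 = 41.382.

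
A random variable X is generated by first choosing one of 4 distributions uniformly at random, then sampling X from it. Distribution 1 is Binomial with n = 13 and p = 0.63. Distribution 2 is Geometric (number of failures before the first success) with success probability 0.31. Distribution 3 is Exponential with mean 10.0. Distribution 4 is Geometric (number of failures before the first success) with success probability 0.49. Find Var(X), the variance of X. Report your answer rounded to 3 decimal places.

42.588

Per component, 1: μ=8.19, E[X²]=70.1064; 2: μ=2.22581, E[X²]=12.1342; 3: μ=10, E[X²]=200; 4: μ=1.04082, E[X²]=3.20741.
E[X] = 0.25·8.19 + 0.25·2.22581 + 0.25·10 + 0.25·1.04082 = 5.36416.
E[X²] = 0.25·70.1064 + 0.25·12.1342 + 0.25·200 + 0.25·3.20741 = 71.362.
Var(X) = E[X²] − (E[X])² = 71.362 − 28.7742 = 42.5878.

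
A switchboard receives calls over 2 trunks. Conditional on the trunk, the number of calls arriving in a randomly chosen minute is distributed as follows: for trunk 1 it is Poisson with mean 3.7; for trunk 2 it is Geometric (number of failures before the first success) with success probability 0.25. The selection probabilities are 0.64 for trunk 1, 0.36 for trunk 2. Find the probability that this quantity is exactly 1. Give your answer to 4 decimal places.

0.1260

Conditional on each trunk, P(X = 1): 1: 0.091477; 2: 0.1875.
By total probability, P(X = 1) = 0.64·0.091477 + 0.36·0.1875 = 0.126045.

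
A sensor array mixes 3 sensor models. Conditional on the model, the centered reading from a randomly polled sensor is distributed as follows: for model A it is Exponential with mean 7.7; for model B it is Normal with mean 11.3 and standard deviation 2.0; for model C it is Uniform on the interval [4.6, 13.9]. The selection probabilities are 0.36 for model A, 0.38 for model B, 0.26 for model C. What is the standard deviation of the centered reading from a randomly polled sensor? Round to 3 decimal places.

Per component, A: μ=7.7, E[X²]=118.58; B: μ=11.3, E[X²]=131.69; C: μ=9.25, E[X²]=92.77.
E[X] = 0.36·7.7 + 0.38·11.3 + 0.26·9.25 = 9.471.
E[X²] = 0.36·118.58 + 0.38·131.69 + 0.26·92.77 = 116.851.
Var(X) = E[X²] − (E[X])² = 116.851 − 89.6998 = 27.1514.
SD(X) = √27.1514 = 5.2107.

5.211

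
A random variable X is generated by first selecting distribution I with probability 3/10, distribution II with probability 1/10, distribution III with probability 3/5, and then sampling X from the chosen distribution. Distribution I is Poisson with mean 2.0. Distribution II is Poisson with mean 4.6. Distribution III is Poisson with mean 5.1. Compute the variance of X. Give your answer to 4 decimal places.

Per component, I: μ=2, E[X²]=6; II: μ=4.6, E[X²]=25.76; III: μ=5.1, E[X²]=31.11.
E[X] = 0.3·2 + 0.1·4.6 + 0.6·5.1 = 4.12.
E[X²] = 0.3·6 + 0.1·25.76 + 0.6·31.11 = 23.042.
Var(X) = E[X²] − (E[X])² = 23.042 − 16.9744 = 6.0676.

6.0676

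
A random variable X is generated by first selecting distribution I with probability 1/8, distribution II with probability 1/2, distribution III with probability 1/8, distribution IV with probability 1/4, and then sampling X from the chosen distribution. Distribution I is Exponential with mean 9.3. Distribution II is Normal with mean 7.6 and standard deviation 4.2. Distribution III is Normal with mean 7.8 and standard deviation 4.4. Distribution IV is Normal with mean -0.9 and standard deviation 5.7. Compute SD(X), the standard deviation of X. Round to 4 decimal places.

Per component, I: μ=9.3, E[X²]=172.98; II: μ=7.6, E[X²]=75.4; III: μ=7.8, E[X²]=80.2; IV: μ=-0.9, E[X²]=33.3.
E[X] = 0.125·9.3 + 0.5·7.6 + 0.125·7.8 + 0.25·-0.9 = 5.7125.
E[X²] = 0.125·172.98 + 0.5·75.4 + 0.125·80.2 + 0.25·33.3 = 77.6725.
Var(X) = E[X²] − (E[X])² = 77.6725 − 32.6327 = 45.0398.
SD(X) = √45.0398 = 6.71117.

6.7112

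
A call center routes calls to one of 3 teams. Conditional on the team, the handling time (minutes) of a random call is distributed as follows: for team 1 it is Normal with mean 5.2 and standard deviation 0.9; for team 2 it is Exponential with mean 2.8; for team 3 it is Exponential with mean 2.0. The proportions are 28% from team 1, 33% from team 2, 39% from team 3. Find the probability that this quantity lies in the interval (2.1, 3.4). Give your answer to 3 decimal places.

Conditional on each team, P(2.1 < X < 3.4): 1: 0.022464; 2: 0.175445; 3: 0.167254.
By total probability, P(2.1 < X < 3.4) = 0.28·0.022464 + 0.33·0.175445 + 0.39·0.167254 = 0.129416.

0.129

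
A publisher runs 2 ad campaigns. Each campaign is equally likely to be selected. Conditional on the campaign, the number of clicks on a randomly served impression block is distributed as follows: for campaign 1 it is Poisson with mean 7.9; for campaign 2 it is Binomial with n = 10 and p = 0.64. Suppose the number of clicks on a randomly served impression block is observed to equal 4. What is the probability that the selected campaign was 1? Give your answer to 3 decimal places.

0.440

Likelihoods P(X=4 | ·): 1: 0.0601687; 2: 0.0766927.
Posterior ∝ prior × likelihood. Numerator for 1: 0.5·0.0601687 = 0.0300844.
Normalizing constant: 0.5·0.0601687 + 0.5·0.0766927 = 0.0684307.
P(1 | observation) = 0.0300844 / 0.0684307 = 0.439632.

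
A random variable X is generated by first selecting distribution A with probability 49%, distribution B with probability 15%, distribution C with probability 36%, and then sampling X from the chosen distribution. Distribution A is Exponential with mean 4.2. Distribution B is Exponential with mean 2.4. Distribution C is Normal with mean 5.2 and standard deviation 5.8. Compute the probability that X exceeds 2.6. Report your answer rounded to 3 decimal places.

0.557

Conditional on each component, P(X > 2.6): A: 0.538457; B: 0.338465; C: 0.673023.
By total probability, P(X > 2.6) = 0.49·0.538457 + 0.15·0.338465 + 0.36·0.673023 = 0.556902.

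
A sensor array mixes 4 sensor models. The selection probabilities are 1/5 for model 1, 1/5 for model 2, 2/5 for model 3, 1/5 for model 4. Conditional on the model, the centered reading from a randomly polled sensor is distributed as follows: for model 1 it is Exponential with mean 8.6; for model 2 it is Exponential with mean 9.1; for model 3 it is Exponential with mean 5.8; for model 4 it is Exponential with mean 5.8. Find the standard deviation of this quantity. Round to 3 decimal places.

Per component, 1: μ=8.6, E[X²]=147.92; 2: μ=9.1, E[X²]=165.62; 3: μ=5.8, E[X²]=67.28; 4: μ=5.8, E[X²]=67.28.
E[X] = 0.2·8.6 + 0.2·9.1 + 0.4·5.8 + 0.2·5.8 = 7.02.
E[X²] = 0.2·147.92 + 0.2·165.62 + 0.4·67.28 + 0.2·67.28 = 103.076.
Var(X) = E[X²] − (E[X])² = 103.076 − 49.2804 = 53.7956.
SD(X) = √53.7956 = 7.33455.

7.335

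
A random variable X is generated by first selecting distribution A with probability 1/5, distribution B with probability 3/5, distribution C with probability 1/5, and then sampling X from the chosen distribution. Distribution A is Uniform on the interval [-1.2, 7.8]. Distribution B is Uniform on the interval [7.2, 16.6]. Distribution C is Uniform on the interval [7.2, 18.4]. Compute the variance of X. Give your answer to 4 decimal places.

20.4411

Per component, A: μ=3.3, E[X²]=17.64; B: μ=11.9, E[X²]=148.973; C: μ=12.8, E[X²]=174.293.
E[X] = 0.2·3.3 + 0.6·11.9 + 0.2·12.8 = 10.36.
E[X²] = 0.2·17.64 + 0.6·148.973 + 0.2·174.293 = 127.771.
Var(X) = E[X²] − (E[X])² = 127.771 − 107.33 = 20.4411.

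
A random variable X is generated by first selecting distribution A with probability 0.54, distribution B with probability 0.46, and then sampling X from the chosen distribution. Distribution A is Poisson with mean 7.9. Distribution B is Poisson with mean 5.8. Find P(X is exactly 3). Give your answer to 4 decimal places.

0.0617

Conditional on each component, P(X = 3): A: 0.0304652; B: 0.098452.
By total probability, P(X = 3) = 0.54·0.0304652 + 0.46·0.098452 = 0.0617391.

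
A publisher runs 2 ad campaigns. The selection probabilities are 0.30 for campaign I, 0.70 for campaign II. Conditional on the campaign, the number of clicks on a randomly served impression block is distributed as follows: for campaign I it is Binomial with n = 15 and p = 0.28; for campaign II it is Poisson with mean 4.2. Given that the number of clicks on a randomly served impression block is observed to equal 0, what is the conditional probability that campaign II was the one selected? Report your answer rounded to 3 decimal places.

0.828

Likelihoods P(X=0 | ·): I: 0.00724415; II: 0.0149956.
Posterior ∝ prior × likelihood. Numerator for II: 0.7·0.0149956 = 0.0104969.
Normalizing constant: 0.3·0.00724415 + 0.7·0.0149956 = 0.0126701.
P(II | observation) = 0.0104969 / 0.0126701 = 0.828475.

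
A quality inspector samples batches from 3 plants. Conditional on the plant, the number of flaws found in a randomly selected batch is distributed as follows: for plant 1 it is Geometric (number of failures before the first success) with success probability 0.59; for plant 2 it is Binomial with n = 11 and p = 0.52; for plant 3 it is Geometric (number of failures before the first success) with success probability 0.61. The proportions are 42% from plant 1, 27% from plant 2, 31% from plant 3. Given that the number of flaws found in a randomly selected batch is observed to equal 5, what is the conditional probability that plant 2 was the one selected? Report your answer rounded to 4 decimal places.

Likelihoods P(X=5 | ·): 1: 0.00683552; 2: 0.214836; 3: 0.00550368.
Posterior ∝ prior × likelihood. Numerator for 2: 0.27·0.214836 = 0.0580056.
Normalizing constant: 0.42·0.00683552 + 0.27·0.214836 + 0.31·0.00550368 = 0.0625827.
P(2 | observation) = 0.0580056 / 0.0625827 = 0.926864.

0.9269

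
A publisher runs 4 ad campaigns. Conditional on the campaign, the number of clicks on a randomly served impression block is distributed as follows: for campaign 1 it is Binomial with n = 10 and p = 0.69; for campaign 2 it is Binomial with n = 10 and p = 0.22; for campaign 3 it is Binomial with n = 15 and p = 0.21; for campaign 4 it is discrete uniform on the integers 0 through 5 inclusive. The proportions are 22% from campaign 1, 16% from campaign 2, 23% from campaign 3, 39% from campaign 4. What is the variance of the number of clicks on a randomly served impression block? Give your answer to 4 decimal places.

Per component, 1: μ=6.9, E[X²]=49.749; 2: μ=2.2, E[X²]=6.556; 3: μ=3.15, E[X²]=12.411; 4: μ=2.5, E[X²]=9.16667.
E[X] = 0.22·6.9 + 0.16·2.2 + 0.23·3.15 + 0.39·2.5 = 3.5695.
E[X²] = 0.22·49.749 + 0.16·6.556 + 0.23·12.411 + 0.39·9.16667 = 18.4233.
Var(X) = E[X²] − (E[X])² = 18.4233 − 12.7413 = 5.68194.

5.6819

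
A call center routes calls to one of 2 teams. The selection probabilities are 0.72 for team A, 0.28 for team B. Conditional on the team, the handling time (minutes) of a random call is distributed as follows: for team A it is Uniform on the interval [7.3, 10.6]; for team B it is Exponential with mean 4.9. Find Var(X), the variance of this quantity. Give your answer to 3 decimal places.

Per component, A: μ=8.95, E[X²]=81.01; B: μ=4.9, E[X²]=48.02.
E[X] = 0.72·8.95 + 0.28·4.9 = 7.816.
E[X²] = 0.72·81.01 + 0.28·48.02 = 71.7728.
Var(X) = E[X²] − (E[X])² = 71.7728 − 61.0899 = 10.6829.

10.683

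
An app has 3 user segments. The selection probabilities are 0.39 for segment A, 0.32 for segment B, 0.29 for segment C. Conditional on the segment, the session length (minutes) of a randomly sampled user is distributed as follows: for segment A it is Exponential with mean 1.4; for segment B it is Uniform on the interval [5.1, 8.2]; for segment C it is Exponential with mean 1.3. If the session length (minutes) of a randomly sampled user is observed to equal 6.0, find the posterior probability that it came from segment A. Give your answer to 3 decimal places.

0.035

Likelihoods f(6.0 | ·): A: 0.00983128; B: 0.322581; C: 0.00761414.
Posterior ∝ prior × likelihood. Numerator for A: 0.39·0.00983128 = 0.0038342.
Normalizing constant: 0.39·0.00983128 + 0.32·0.322581 + 0.29·0.00761414 = 0.109268.
P(A | observation) = 0.0038342 / 0.109268 = 0.0350898.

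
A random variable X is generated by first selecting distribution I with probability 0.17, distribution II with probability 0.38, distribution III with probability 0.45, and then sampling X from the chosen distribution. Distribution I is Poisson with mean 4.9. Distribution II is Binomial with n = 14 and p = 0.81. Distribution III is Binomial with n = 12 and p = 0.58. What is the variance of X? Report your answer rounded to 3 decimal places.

9.252

Per component, I: μ=4.9, E[X²]=28.91; II: μ=11.34, E[X²]=130.75; III: μ=6.96, E[X²]=51.3648.
E[X] = 0.17·4.9 + 0.38·11.34 + 0.45·6.96 = 8.2742.
E[X²] = 0.17·28.91 + 0.38·130.75 + 0.45·51.3648 = 77.7139.
Var(X) = E[X²] − (E[X])² = 77.7139 − 68.4624 = 9.25155.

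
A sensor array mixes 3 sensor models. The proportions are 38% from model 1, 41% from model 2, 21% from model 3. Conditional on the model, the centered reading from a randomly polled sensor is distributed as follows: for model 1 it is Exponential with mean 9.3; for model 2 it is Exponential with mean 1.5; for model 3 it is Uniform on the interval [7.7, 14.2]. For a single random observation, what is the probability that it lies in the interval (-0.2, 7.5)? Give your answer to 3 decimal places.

Conditional on each model, P(-0.2 < X < 7.5): 1: 0.553561; 2: 0.993262; 3: 0.
By total probability, P(-0.2 < X < 7.5) = 0.38·0.553561 + 0.41·0.993262 + 0.21·0 = 0.61759.

0.618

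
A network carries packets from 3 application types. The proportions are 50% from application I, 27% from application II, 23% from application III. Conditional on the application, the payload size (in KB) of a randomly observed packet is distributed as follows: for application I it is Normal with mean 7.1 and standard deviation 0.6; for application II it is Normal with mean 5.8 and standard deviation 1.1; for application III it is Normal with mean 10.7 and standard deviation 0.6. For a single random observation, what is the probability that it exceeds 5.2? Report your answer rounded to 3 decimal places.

0.921

Conditional on each application, P(X > 5.2): I: 0.999229; II: 0.70728; III: 1.
By total probability, P(X > 5.2) = 0.5·0.999229 + 0.27·0.70728 + 0.23·1 = 0.92058.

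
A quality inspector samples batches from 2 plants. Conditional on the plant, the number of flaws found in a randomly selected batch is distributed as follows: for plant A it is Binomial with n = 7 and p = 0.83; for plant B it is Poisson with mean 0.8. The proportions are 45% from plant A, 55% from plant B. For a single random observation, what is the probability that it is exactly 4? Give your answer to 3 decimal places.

0.041

Conditional on each plant, P(X = 4): A: 0.081607; B: 0.00766855.
By total probability, P(X = 4) = 0.45·0.081607 + 0.55·0.00766855 = 0.0409408.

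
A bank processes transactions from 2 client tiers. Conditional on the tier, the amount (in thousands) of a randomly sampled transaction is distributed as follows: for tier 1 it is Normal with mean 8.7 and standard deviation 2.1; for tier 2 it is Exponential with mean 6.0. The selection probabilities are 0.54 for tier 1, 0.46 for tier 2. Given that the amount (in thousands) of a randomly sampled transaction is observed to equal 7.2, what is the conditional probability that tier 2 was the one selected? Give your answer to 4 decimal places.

0.2251

Likelihoods f(7.2 | ·): 1: 0.147198; 2: 0.050199.
Posterior ∝ prior × likelihood. Numerator for 2: 0.46·0.050199 = 0.0230916.
Normalizing constant: 0.54·0.147198 + 0.46·0.050199 = 0.102578.
P(2 | observation) = 0.0230916 / 0.102578 = 0.225111.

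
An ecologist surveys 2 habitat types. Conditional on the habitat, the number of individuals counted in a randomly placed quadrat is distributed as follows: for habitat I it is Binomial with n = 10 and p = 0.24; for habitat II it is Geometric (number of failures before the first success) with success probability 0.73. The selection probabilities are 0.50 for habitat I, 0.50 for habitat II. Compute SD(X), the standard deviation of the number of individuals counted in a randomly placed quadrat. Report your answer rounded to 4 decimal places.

Per component, I: μ=2.4, E[X²]=7.584; II: μ=0.369863, E[X²]=0.64346.
E[X] = 0.5·2.4 + 0.5·0.369863 = 1.38493.
E[X²] = 0.5·7.584 + 0.5·0.64346 = 4.11373.
Var(X) = E[X²] − (E[X])² = 4.11373 − 1.91804 = 2.19569.
SD(X) = √2.19569 = 1.48179.

1.4818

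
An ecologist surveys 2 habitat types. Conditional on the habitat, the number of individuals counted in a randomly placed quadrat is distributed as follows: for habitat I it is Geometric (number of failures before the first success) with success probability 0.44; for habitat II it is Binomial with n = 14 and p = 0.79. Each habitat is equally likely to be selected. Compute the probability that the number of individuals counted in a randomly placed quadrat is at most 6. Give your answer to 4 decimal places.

Conditional on each habitat, P(X ≤ 6): I: 0.982729; II: 0.00332209.
By total probability, P(X ≤ 6) = 0.5·0.982729 + 0.5·0.00332209 = 0.493026.

0.4930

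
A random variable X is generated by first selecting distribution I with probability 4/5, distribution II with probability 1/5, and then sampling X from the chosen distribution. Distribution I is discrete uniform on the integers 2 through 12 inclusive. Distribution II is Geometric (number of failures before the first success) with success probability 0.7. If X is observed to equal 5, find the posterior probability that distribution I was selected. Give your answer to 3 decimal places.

0.995

Likelihoods P(X=5 | ·): I: 0.0909091; II: 0.001701.
Posterior ∝ prior × likelihood. Numerator for I: 0.8·0.0909091 = 0.0727273.
Normalizing constant: 0.8·0.0909091 + 0.2·0.001701 = 0.0730675.
P(I | observation) = 0.0727273 / 0.0730675 = 0.995344.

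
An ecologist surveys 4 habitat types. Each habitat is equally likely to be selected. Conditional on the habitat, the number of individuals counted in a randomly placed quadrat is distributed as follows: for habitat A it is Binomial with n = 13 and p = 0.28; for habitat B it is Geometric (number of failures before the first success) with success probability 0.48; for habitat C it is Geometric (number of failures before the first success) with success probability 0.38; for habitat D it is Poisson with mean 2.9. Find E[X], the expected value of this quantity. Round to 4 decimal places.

2.3137

Component means — A: 3.64; B: 1.08333; C: 1.63158; D: 2.9.
E[X] = 0.25·3.64 + 0.25·1.08333 + 0.25·1.63158 + 0.25·2.9 = 2.31373.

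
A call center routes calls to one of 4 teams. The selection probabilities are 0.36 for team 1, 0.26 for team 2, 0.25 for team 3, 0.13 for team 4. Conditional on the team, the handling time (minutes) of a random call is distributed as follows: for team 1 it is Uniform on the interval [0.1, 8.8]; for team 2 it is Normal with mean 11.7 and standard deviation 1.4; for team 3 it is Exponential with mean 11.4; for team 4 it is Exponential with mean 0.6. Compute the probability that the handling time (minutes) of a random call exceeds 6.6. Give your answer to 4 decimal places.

0.4911

Conditional on each team, P(X > 6.6): 1: 0.252874; 2: 0.999865; 3: 0.560488; 4: 1.67017e-05.
By total probability, P(X > 6.6) = 0.36·0.252874 + 0.26·0.999865 + 0.25·0.560488 + 0.13·1.67017e-05 = 0.491124.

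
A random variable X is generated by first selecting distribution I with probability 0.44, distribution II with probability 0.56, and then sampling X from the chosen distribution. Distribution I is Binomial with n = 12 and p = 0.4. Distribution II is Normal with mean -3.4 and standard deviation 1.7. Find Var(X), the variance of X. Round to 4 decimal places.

19.4535

Per component, I: μ=4.8, E[X²]=25.92; II: μ=-3.4, E[X²]=14.45.
E[X] = 0.44·4.8 + 0.56·-3.4 = 0.208.
E[X²] = 0.44·25.92 + 0.56·14.45 = 19.4968.
Var(X) = E[X²] − (E[X])² = 19.4968 − 0.043264 = 19.4535.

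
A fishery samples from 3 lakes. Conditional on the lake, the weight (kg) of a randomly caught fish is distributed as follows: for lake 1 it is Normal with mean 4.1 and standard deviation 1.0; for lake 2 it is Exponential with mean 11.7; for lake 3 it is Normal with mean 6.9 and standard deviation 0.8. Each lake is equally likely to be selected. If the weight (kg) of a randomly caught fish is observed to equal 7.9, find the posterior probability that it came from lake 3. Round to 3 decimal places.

Likelihoods f(7.9 | ·): 1: 0.000291947; 2: 0.0435083; 3: 0.228311.
Posterior ∝ prior × likelihood. Numerator for 3: 0.333333·0.228311 = 0.0761038.
Normalizing constant: 0.333333·0.000291947 + 0.333333·0.0435083 + 0.333333·0.228311 = 0.0907039.
P(3 | observation) = 0.0761038 / 0.0907039 = 0.839036.

0.839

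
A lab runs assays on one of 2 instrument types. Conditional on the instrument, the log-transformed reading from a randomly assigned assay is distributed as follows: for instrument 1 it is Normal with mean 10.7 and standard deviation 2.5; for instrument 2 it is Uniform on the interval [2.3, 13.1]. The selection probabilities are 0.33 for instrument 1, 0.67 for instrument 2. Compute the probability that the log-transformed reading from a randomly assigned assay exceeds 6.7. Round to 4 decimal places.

0.7090

Conditional on each instrument, P(X > 6.7): 1: 0.945201; 2: 0.592593.
By total probability, P(X > 6.7) = 0.33·0.945201 + 0.67·0.592593 = 0.708953.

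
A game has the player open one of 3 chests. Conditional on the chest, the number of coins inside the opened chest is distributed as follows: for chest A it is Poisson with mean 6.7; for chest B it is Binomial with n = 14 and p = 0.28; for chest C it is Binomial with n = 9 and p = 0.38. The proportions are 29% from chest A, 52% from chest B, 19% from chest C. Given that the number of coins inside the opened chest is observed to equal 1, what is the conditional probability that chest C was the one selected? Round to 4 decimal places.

Likelihoods P(X=1 | ·): A: 0.00824711; B: 0.0547783; C: 0.0746723.
Posterior ∝ prior × likelihood. Numerator for C: 0.19·0.0746723 = 0.0141877.
Normalizing constant: 0.29·0.00824711 + 0.52·0.0547783 + 0.19·0.0746723 = 0.0450641.
P(C | observation) = 0.0141877 / 0.0450641 = 0.314835.

0.3148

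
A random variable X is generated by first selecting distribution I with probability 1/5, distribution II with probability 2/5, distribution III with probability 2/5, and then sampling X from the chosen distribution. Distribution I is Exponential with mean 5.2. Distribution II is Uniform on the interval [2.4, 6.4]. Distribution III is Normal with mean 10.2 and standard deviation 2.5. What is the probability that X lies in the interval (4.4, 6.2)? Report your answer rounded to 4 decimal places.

Conditional on each component, P(4.4 < X < 6.2): I: 0.125542; II: 0.45; III: 0.0446289.
By total probability, P(4.4 < X < 6.2) = 0.2·0.125542 + 0.4·0.45 + 0.4·0.0446289 = 0.22296.

0.2230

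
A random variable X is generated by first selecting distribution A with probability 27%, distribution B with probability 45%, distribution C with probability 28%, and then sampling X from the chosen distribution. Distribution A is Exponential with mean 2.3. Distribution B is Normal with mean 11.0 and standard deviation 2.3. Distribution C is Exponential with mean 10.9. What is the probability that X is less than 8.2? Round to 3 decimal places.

0.461

Conditional on each component, P(X < 8.2): A: 0.971709; B: 0.111728; C: 0.528716.
By total probability, P(X < 8.2) = 0.27·0.971709 + 0.45·0.111728 + 0.28·0.528716 = 0.460679.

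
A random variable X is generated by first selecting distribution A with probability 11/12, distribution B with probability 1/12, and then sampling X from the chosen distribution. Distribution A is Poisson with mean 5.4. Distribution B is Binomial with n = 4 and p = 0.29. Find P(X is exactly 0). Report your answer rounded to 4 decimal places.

0.0253

Conditional on each component, P(X = 0): A: 0.00451658; B: 0.254117.
By total probability, P(X = 0) = 0.916667·0.00451658 + 0.0833333·0.254117 = 0.0253166.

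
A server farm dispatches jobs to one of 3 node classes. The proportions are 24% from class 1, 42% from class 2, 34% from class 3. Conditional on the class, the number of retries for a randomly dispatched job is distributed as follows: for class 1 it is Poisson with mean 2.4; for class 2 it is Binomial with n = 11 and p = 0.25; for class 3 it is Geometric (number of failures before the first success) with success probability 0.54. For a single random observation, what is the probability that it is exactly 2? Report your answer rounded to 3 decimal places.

0.210

Conditional on each class, P(X = 2): 1: 0.261268; 2: 0.258104; 3: 0.114264.
By total probability, P(X = 2) = 0.24·0.261268 + 0.42·0.258104 + 0.34·0.114264 = 0.209958.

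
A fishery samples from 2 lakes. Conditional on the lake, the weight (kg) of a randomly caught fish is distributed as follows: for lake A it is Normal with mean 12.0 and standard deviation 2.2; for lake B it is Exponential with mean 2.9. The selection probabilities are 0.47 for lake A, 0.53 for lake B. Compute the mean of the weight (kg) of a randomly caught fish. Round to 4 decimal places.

Component means — A: 12; B: 2.9.
E[X] = 0.47·12 + 0.53·2.9 = 7.177.

7.1770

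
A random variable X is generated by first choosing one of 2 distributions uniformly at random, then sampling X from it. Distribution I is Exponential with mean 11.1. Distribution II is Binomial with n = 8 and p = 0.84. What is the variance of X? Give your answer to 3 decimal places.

66.939

Per component, I: μ=11.1, E[X²]=246.42; II: μ=6.72, E[X²]=46.2336.
E[X] = 0.5·11.1 + 0.5·6.72 = 8.91.
E[X²] = 0.5·246.42 + 0.5·46.2336 = 146.327.
Var(X) = E[X²] − (E[X])² = 146.327 − 79.3881 = 66.9387.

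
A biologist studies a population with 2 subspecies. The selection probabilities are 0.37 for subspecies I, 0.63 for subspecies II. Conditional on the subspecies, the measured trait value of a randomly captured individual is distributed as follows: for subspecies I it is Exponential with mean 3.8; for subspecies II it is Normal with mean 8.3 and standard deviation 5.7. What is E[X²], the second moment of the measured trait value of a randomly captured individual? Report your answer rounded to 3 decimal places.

For each component E[X²] = Var + (mean)², giving I: 28.88; II: 101.38.
Overall E[X²] = 0.37·28.88 + 0.63·101.38 = 74.555.

74.555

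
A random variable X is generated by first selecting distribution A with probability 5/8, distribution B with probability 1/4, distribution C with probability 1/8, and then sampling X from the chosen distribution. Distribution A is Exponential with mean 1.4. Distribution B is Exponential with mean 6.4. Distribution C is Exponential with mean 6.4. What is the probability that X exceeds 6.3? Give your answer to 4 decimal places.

0.1471

Conditional on each component, P(X > 6.3): A: 0.011109; B: 0.373673; C: 0.373673.
By total probability, P(X > 6.3) = 0.625·0.011109 + 0.25·0.373673 + 0.125·0.373673 = 0.14707.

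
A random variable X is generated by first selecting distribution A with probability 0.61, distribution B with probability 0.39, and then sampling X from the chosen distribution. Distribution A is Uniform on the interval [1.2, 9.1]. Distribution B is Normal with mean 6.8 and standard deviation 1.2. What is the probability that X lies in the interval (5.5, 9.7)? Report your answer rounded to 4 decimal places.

Conditional on each component, P(5.5 < X < 9.7): A: 0.455696; B: 0.852838.
By total probability, P(5.5 < X < 9.7) = 0.61·0.455696 + 0.39·0.852838 = 0.610582.

0.6106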